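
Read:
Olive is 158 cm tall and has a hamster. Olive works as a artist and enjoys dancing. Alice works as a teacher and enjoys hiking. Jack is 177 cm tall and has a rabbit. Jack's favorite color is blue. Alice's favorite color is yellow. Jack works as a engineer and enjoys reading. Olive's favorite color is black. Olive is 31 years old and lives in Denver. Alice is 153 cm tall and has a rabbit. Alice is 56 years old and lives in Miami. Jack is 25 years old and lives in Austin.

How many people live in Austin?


Count in Austin: 1

1


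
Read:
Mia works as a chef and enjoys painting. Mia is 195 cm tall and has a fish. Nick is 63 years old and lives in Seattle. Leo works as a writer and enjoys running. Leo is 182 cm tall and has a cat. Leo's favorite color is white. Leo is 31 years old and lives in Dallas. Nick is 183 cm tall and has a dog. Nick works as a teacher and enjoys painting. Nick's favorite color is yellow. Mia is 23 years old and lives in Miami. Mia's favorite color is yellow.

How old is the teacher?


The teacher is Nick, age 63

63


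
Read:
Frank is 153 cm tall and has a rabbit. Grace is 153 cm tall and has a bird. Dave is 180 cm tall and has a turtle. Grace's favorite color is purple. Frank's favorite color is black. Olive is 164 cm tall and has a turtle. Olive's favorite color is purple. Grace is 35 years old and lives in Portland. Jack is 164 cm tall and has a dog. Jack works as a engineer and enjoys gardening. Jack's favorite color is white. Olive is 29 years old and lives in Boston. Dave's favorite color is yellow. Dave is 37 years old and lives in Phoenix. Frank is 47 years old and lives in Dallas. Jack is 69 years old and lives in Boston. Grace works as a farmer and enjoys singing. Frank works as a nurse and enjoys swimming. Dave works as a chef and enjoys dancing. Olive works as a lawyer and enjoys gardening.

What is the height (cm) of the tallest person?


Tallest: Dave at 180 cm

180


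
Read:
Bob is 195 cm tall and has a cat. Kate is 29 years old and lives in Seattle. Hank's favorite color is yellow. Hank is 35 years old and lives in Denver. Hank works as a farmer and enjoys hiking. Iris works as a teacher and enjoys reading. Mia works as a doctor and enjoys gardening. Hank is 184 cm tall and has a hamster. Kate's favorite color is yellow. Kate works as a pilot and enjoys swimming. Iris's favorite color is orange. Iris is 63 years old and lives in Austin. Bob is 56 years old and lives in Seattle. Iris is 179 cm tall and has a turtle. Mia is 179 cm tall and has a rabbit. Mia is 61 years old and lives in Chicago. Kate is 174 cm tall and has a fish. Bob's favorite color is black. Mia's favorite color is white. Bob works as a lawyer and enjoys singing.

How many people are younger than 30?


Filter: 1

1


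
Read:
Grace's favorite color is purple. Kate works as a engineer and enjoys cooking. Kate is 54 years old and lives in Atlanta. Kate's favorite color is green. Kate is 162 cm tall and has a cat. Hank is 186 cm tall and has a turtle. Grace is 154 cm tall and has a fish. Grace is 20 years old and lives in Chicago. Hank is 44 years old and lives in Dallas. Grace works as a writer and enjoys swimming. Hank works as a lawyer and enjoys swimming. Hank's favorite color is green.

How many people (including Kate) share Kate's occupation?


Kate is a engineer. Count = 1

1


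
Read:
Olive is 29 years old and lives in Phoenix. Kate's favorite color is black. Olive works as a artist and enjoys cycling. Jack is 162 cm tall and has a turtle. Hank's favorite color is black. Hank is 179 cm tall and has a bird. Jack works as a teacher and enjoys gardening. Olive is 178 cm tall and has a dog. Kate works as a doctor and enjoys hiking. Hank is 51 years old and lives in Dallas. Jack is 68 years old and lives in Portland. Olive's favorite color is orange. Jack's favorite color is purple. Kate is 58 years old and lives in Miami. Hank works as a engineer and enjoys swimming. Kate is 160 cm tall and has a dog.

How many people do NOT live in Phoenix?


Not in Phoenix: 3

3


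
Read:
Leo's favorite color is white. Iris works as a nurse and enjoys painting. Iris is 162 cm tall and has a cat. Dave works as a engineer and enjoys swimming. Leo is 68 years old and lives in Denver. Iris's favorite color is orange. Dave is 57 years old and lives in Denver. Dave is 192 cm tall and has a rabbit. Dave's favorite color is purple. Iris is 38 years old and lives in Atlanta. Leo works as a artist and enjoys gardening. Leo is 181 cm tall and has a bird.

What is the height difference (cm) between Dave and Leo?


|192 - 181| = 11

11


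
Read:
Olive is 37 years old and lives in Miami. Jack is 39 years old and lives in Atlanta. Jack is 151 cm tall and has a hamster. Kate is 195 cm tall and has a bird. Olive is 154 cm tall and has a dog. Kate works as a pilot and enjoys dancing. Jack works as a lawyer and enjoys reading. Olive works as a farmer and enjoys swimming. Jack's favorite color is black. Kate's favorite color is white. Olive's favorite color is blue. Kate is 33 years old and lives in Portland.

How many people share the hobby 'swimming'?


Count: 1

1


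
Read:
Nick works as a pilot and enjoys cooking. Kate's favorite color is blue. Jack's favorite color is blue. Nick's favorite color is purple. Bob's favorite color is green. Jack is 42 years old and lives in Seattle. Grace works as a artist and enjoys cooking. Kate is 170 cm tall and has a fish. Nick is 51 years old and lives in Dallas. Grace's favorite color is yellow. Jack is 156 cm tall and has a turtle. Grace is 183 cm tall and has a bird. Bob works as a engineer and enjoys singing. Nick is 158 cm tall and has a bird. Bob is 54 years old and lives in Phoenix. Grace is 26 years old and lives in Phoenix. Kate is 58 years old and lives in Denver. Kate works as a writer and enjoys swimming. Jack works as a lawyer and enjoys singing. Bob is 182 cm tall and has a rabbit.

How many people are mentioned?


People: Jack, Kate, Bob, Grace, Nick. Count = 5

5


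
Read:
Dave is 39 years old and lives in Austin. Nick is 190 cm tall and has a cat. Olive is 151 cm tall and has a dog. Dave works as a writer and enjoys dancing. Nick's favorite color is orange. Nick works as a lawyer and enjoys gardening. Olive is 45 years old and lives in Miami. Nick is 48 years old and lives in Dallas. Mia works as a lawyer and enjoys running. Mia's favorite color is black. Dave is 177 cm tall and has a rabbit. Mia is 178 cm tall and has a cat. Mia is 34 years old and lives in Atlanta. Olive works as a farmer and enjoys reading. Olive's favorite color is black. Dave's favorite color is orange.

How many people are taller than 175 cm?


Taller than 175: 3

3


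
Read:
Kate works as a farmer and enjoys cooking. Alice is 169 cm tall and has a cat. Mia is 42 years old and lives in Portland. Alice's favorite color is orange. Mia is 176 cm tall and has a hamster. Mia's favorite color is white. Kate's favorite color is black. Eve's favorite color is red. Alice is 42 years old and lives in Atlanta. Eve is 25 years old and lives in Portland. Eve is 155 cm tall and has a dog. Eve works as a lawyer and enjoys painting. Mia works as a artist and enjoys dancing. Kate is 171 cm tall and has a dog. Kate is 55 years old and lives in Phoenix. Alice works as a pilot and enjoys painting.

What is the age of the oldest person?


Oldest: Kate at 55

55


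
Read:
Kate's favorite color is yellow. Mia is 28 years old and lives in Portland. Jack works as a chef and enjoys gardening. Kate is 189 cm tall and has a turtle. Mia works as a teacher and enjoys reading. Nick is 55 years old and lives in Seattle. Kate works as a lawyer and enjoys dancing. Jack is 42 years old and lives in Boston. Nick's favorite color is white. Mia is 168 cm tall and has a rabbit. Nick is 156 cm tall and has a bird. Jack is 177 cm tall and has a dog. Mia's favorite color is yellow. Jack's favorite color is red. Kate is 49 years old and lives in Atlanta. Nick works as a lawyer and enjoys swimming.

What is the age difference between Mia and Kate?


|28 - 49| = 21

21


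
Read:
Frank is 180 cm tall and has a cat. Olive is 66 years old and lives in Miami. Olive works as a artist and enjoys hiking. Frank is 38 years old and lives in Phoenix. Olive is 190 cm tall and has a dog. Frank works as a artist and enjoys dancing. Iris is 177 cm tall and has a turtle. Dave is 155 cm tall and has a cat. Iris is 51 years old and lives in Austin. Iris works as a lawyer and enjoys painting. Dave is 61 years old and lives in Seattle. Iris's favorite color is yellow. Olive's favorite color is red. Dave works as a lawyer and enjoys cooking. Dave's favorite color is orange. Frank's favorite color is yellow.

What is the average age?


Sum=216, n=4, avg=54

54


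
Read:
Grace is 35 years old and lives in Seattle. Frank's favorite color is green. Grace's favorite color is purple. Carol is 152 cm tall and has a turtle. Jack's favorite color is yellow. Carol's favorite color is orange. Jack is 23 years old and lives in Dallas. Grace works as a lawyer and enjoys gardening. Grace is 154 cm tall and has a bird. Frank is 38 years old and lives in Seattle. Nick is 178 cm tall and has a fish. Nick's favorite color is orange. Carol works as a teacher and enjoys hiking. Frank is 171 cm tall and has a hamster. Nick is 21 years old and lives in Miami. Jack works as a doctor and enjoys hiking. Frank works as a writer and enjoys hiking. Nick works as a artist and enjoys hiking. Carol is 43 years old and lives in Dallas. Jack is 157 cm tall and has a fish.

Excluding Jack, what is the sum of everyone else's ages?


Sum (excluding Jack): 137

137


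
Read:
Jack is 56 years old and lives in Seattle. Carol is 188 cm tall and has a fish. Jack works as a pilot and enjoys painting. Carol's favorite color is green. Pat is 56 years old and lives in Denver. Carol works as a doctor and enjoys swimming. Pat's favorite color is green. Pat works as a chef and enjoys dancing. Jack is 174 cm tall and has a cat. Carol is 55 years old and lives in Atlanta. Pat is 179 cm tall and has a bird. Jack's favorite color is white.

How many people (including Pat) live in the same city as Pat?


Pat lives in Denver. Count = 1

1


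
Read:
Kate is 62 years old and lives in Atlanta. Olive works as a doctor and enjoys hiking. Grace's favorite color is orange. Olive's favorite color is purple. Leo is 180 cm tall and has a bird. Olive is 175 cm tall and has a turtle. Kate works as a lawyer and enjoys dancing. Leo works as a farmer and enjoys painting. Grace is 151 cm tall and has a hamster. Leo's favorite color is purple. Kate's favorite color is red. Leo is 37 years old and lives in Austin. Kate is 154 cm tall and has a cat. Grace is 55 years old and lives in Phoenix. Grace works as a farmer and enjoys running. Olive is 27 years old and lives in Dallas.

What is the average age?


Sum=181, n=4, avg=45.25

45.25


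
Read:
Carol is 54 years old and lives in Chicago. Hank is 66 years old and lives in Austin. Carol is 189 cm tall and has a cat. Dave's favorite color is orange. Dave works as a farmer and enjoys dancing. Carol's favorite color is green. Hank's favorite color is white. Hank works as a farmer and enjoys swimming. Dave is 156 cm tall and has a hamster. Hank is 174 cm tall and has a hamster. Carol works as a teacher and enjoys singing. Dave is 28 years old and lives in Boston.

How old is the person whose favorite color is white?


Person with favorite color=white is Hank, age 66

66


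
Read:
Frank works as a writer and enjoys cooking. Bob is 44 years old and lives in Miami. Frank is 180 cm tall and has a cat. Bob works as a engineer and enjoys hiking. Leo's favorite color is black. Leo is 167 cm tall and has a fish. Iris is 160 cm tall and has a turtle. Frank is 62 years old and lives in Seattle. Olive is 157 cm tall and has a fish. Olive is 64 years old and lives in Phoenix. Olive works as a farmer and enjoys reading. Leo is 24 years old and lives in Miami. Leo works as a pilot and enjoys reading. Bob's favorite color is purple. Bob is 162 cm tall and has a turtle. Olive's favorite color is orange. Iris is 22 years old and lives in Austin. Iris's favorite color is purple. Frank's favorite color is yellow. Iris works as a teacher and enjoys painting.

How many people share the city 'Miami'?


Count: 2

2


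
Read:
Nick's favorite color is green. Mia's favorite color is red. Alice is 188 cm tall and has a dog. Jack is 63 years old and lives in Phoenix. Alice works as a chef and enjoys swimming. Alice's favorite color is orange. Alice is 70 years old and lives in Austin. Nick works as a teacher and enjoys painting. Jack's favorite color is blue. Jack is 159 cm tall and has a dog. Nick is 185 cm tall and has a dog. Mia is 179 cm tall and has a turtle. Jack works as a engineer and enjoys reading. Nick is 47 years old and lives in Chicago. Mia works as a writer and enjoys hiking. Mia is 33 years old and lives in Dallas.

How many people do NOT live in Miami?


Not in Miami: 4

4


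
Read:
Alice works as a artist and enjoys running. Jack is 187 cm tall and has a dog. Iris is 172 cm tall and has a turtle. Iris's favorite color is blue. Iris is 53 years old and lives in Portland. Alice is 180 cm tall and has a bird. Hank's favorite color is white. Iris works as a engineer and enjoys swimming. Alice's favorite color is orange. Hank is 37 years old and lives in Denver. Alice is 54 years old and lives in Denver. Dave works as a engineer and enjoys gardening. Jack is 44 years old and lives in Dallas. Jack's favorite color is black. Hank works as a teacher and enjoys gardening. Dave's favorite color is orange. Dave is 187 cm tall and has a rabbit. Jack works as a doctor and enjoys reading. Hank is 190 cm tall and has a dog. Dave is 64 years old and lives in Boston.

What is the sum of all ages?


64+44+54+53+37 = 252

252


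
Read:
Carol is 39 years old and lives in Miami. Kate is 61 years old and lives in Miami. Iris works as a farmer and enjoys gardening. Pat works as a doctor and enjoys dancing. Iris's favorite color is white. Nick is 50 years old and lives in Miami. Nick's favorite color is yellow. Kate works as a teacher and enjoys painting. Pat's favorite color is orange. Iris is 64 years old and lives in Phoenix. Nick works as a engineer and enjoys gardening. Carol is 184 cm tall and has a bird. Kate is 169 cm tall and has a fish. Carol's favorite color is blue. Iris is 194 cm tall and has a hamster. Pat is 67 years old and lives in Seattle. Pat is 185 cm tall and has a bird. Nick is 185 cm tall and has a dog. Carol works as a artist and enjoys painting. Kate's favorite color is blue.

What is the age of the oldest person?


Oldest: Pat at 67

67


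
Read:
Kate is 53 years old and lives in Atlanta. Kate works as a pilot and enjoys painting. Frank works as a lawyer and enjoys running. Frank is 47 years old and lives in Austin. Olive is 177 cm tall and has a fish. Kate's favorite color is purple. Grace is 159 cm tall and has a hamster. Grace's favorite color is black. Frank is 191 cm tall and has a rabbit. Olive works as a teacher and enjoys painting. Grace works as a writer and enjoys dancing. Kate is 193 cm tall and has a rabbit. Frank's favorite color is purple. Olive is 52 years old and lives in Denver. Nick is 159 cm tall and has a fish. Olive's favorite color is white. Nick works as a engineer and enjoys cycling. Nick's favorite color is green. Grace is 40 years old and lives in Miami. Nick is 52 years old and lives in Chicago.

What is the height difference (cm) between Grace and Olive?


|159 - 177| = 18

18


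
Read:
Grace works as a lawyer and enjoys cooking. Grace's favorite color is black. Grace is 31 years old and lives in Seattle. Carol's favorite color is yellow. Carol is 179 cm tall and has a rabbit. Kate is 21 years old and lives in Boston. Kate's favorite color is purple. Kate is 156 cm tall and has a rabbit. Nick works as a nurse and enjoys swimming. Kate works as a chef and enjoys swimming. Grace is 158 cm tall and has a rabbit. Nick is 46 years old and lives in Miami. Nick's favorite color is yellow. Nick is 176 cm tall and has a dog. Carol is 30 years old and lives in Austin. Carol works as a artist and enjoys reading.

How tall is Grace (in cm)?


Grace is 158 cm tall

158


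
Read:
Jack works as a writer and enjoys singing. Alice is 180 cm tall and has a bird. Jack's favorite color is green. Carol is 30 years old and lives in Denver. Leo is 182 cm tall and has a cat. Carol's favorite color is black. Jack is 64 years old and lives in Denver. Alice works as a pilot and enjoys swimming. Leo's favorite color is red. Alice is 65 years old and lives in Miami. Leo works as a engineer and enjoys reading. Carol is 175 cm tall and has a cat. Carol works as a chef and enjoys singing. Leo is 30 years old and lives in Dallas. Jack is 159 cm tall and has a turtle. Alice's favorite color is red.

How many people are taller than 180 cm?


Taller than 180: 1

1


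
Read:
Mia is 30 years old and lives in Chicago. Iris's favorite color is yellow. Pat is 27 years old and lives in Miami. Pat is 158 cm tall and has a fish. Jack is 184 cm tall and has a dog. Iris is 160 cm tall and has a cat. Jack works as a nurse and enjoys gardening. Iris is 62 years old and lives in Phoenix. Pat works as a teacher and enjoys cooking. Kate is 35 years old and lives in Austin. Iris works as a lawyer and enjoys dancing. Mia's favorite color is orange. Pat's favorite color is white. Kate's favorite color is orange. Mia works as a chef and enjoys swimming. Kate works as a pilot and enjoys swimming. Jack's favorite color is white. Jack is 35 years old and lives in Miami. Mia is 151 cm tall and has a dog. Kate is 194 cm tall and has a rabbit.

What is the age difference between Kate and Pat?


|35 - 27| = 8

8


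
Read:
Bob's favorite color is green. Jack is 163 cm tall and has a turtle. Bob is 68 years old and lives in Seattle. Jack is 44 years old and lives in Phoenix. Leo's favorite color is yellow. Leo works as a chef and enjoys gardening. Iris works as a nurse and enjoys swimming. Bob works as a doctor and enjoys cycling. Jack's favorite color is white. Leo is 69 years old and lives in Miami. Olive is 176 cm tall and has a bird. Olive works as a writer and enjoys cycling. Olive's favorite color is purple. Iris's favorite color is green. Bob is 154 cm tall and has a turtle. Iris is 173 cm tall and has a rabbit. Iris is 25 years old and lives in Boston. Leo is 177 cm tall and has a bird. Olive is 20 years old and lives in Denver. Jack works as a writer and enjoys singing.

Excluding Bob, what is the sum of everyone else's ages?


Sum (excluding Bob): 158

158


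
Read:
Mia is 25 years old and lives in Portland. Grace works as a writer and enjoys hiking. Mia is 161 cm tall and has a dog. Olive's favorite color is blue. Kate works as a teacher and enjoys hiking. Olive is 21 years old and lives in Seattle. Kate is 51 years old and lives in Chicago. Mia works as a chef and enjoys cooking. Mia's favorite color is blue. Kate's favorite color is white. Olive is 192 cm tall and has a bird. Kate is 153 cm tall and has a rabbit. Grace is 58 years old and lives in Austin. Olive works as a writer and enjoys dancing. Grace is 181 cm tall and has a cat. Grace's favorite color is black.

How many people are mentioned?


People: Grace, Olive, Kate, Mia. Count = 4

4


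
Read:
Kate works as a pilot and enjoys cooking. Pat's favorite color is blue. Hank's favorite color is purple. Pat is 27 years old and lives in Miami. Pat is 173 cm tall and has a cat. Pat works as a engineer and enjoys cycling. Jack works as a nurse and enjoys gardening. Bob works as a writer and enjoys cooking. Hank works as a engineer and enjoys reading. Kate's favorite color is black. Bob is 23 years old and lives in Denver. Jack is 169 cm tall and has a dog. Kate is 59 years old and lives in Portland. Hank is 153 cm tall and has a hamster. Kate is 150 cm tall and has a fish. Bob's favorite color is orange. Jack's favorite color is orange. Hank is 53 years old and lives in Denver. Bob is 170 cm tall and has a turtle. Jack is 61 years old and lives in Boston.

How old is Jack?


Jack is 61 years old

61


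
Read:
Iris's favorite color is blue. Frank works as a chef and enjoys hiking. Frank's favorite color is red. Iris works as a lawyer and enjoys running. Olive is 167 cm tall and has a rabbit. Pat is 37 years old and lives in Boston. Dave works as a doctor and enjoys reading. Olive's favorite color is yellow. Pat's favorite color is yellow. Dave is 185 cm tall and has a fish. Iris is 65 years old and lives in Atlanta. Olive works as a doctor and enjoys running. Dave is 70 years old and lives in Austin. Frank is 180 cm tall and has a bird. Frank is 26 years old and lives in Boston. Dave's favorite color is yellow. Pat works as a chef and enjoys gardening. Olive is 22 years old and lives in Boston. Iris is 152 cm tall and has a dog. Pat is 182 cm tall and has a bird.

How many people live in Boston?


Count in Boston: 3

3


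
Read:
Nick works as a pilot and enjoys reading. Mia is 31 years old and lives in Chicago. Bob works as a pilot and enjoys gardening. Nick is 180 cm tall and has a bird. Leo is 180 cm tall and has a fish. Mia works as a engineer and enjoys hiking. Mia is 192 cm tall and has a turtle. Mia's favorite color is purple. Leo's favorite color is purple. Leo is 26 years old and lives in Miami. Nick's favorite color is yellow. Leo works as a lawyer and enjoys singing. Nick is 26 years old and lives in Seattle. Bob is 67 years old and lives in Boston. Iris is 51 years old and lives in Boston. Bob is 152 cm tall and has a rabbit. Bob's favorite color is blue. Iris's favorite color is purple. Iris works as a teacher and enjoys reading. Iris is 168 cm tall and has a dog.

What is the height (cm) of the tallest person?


Tallest: Mia at 192 cm

192


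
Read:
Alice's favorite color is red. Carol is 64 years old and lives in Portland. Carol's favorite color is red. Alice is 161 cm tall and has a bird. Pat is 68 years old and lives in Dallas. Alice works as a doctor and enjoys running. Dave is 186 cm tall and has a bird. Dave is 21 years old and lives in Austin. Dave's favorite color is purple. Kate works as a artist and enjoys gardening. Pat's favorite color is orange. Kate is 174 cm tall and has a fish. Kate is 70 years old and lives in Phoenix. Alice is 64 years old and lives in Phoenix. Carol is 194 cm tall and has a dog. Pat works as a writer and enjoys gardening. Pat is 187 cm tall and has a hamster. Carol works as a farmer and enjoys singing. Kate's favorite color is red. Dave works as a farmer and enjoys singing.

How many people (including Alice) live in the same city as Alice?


Alice lives in Phoenix. Count = 2

2


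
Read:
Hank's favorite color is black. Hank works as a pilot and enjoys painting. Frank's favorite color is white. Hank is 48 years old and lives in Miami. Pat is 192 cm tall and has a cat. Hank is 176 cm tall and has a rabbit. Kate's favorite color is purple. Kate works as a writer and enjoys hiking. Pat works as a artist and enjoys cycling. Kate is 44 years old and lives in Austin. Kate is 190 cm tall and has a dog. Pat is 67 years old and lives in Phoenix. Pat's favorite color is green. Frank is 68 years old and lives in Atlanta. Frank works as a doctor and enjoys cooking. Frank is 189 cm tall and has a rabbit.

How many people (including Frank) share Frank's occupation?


Frank is a doctor. Count = 1

1


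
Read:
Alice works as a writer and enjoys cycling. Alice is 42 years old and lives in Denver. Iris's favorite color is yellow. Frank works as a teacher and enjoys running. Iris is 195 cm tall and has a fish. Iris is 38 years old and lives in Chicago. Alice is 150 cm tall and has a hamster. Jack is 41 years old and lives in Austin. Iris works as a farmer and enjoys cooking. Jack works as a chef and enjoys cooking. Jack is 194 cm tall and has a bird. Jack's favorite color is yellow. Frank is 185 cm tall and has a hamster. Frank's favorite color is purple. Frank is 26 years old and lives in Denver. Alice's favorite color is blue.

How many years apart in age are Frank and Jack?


26 vs 41, diff = 15

15


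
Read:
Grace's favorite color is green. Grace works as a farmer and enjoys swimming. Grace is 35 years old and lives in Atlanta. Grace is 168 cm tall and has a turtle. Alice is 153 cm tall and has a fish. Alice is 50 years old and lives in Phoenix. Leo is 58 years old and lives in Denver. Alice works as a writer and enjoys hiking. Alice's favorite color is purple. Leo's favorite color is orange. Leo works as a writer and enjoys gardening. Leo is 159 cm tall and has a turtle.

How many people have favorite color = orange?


Count: 1

1


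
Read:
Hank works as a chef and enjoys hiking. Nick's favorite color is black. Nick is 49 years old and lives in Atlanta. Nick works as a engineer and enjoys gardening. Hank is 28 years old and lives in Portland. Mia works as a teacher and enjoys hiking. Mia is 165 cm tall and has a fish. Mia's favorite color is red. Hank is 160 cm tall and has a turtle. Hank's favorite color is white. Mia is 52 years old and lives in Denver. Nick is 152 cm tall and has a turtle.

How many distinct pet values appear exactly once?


Unique pet values: 1

1


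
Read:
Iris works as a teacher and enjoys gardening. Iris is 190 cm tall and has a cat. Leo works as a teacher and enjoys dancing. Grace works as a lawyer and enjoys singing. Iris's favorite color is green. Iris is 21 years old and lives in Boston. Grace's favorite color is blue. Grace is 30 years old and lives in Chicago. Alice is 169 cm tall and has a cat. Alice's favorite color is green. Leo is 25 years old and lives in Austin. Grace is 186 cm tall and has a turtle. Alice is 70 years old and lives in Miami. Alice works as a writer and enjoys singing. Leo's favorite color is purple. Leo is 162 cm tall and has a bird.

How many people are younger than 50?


Filter: 3

3


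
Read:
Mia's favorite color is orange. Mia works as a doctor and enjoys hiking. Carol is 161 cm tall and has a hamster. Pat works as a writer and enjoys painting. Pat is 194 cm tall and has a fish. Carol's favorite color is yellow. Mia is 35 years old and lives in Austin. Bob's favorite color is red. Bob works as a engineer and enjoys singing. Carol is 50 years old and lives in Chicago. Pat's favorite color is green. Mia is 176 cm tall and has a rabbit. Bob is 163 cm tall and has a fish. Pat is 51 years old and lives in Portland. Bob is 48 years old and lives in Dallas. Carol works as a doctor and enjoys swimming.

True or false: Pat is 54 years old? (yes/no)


Pat is actually 51. no

no


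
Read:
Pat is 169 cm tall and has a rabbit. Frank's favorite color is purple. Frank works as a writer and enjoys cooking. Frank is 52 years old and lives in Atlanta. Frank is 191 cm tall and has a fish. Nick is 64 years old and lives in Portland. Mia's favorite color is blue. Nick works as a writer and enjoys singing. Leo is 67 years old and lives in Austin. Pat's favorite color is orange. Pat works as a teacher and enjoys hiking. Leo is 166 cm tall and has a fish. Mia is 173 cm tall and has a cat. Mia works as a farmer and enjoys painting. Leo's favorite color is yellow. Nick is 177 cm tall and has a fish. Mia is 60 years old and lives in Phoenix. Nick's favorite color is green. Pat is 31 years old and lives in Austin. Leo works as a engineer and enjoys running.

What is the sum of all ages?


67+64+31+60+52 = 274

274


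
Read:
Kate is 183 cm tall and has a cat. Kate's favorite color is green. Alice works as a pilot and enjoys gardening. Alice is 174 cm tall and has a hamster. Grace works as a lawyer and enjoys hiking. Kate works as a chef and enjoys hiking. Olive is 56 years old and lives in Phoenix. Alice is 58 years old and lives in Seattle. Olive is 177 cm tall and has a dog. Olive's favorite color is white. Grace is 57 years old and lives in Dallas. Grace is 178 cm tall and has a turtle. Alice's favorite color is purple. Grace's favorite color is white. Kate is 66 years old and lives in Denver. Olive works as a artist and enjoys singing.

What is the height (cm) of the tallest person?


Tallest: Kate at 183 cm

183


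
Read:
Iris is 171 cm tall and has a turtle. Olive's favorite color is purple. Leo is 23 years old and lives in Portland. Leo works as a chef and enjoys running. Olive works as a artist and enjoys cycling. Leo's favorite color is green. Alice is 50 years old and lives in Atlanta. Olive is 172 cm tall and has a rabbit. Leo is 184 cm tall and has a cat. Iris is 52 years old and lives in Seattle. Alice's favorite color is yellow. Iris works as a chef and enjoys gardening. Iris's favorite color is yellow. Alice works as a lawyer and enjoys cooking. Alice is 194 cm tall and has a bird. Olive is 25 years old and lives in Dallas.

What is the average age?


Sum=150, n=4, avg=37.5

37.5


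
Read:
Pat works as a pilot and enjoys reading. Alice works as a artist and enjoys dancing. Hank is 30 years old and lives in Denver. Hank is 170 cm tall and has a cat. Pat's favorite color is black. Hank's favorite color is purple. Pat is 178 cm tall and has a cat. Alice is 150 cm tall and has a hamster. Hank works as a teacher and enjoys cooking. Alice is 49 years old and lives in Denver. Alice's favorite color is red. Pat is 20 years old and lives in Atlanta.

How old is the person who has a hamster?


Person with hamster is Alice, age 49

49


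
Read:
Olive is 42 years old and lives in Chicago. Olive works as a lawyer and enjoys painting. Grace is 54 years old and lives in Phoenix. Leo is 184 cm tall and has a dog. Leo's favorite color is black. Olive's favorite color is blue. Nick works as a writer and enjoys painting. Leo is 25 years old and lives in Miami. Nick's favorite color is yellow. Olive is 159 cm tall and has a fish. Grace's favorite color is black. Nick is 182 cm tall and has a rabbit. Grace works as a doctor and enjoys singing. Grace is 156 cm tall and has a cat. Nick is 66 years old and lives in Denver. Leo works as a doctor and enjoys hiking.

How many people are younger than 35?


Filter: 1

1


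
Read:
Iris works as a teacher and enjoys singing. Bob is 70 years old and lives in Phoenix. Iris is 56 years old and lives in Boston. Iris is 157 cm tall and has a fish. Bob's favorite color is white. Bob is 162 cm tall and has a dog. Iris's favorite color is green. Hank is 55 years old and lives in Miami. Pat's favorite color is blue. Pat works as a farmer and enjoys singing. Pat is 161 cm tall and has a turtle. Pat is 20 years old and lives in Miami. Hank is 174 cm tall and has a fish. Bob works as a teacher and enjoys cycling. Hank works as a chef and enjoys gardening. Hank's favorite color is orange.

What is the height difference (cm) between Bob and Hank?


|162 - 174| = 12

12


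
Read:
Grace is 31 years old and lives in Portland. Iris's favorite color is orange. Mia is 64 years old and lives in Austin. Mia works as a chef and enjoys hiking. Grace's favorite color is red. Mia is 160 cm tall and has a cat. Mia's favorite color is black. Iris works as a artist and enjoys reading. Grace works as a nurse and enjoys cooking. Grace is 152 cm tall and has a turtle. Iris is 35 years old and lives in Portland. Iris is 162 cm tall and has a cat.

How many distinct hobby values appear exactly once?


Unique hobby values: 3

3


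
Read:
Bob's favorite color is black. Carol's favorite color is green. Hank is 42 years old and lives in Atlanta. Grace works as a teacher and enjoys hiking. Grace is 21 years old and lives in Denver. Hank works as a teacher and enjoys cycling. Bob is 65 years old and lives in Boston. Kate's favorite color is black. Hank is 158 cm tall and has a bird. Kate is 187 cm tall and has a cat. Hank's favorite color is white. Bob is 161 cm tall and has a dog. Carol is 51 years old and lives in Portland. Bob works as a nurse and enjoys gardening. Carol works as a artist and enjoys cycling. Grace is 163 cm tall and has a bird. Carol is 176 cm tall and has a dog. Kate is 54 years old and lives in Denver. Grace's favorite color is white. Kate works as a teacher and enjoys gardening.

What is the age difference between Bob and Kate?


|65 - 54| = 11

11


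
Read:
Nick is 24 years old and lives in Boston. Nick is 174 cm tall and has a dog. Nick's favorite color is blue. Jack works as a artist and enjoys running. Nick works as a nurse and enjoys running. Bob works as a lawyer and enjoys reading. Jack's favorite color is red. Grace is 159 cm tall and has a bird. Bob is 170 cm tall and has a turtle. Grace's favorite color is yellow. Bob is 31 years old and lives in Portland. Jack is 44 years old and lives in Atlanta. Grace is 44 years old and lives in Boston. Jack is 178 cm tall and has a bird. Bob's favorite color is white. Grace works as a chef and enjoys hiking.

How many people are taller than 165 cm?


Taller than 165: 3

3


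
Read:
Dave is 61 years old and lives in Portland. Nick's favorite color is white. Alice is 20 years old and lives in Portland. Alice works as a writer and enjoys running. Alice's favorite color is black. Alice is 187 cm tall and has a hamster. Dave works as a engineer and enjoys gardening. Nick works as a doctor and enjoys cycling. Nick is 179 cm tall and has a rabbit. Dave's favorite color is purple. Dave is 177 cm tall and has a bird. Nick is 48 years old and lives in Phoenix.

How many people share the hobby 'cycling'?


Count: 1

1


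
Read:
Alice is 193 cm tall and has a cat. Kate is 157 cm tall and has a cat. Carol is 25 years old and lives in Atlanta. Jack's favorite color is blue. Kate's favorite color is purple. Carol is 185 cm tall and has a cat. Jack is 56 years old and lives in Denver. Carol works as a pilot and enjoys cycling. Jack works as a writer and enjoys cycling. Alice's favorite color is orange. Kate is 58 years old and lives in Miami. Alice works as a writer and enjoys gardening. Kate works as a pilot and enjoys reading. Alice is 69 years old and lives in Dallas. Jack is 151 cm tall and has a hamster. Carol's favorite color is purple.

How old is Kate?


Kate is 58 years old

58


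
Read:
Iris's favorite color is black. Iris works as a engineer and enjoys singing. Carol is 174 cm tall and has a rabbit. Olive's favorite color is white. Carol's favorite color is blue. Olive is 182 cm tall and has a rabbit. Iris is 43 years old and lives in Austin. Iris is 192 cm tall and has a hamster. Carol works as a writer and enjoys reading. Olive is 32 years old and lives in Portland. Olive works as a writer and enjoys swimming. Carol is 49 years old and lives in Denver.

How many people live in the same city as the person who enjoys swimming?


Person with hobby swimming is Olive, city Portland. Count = 1

1


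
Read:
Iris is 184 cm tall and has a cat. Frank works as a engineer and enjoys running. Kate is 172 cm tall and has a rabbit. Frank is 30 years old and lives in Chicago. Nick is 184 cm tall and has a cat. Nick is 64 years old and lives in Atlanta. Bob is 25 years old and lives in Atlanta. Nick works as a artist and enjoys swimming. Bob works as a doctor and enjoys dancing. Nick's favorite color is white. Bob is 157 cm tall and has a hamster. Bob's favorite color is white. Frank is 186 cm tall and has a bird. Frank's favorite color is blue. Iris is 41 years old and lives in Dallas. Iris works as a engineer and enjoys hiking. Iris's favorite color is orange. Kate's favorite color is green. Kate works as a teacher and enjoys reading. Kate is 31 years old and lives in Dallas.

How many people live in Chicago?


Count in Chicago: 1

1


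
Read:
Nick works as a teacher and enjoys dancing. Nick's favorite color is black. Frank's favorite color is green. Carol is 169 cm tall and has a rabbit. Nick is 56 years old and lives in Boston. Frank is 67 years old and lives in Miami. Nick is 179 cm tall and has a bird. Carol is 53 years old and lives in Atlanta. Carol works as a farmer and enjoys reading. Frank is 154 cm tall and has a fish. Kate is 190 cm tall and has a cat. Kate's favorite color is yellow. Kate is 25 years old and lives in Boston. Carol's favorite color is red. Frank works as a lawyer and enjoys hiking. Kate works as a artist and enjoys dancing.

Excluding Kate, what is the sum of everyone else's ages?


Sum (excluding Kate): 176

176


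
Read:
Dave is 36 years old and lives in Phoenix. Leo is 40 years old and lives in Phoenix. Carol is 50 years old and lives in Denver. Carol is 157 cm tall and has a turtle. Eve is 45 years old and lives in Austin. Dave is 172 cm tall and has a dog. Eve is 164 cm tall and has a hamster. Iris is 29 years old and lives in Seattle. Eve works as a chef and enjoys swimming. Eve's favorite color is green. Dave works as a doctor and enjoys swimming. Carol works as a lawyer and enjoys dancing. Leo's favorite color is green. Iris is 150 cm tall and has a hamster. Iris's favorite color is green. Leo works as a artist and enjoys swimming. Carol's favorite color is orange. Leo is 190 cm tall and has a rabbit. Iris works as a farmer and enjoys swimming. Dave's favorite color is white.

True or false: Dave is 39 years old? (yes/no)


Dave is actually 36. no

no


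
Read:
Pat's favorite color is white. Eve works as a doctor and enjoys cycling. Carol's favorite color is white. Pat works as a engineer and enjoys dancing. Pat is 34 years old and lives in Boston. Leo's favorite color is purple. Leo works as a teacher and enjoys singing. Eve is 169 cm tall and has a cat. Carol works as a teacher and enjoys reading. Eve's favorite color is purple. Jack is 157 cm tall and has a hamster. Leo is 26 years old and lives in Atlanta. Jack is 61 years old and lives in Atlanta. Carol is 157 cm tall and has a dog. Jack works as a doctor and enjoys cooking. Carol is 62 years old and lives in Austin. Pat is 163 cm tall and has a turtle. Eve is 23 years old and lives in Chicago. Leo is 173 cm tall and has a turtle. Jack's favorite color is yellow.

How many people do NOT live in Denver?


Not in Denver: 5

5


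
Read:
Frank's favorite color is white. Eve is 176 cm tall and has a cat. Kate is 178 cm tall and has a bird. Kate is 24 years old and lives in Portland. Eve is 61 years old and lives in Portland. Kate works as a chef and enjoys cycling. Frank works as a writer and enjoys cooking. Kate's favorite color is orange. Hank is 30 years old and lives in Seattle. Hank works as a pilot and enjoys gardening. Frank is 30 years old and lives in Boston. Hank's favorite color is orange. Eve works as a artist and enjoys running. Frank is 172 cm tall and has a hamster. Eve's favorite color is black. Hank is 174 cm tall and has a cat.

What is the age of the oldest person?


Oldest: Eve at 61

61


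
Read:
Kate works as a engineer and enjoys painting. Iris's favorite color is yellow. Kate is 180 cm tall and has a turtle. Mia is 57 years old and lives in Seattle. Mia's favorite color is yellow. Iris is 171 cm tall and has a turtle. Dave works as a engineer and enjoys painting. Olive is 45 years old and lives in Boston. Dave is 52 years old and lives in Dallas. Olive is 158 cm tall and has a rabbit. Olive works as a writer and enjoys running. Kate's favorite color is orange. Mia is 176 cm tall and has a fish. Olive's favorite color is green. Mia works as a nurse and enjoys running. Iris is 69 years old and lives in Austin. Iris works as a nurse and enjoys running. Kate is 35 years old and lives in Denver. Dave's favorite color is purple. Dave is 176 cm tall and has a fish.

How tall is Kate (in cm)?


Kate is 180 cm tall

180


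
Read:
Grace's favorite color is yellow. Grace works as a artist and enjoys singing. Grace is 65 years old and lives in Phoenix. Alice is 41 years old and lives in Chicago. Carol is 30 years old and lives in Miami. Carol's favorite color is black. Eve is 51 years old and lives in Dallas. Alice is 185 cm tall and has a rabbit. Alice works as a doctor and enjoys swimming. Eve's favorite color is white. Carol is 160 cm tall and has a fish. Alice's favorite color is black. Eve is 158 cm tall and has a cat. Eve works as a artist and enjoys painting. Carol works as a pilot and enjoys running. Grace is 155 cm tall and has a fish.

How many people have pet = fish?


Count: 2

2
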